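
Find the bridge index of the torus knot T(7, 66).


The bridge number of T(p,q) is min(p,q).
min(7, 66) = 7

7


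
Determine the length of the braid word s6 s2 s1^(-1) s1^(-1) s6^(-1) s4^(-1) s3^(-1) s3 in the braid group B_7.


The word length counts the number of generators (including inverses).
Listing each generator: s6, s2, s1^(-1), s1^(-1), s6^(-1), s4^(-1), s3^(-1), s3
There are 8 generators in this braid word.

8


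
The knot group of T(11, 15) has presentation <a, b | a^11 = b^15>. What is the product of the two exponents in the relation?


The relation is a^11 = b^15.
Product of exponents = 11 * 15
= 165

165


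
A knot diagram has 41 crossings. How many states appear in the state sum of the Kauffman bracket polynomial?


Each crossing contributes 2 choices (A-smoothing or B-smoothing).
Total states = 2^41 = 2199023255552

2199023255552


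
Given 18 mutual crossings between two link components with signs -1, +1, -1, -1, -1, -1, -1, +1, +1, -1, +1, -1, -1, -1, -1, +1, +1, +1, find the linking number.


Step 1: Count positive crossings: 7
Step 2: Count negative crossings: 11
Step 3: Sum of signs = 7 - 11 = -4
Step 4: Linking number = sum/2 = -4/2 = -2

-2


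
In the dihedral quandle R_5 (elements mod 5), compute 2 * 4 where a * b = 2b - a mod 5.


2 * 4 = 2*4 - 2 mod 5
= 8 - 2 mod 5
= 6 mod 5 = 1

1


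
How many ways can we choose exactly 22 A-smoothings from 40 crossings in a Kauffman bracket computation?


We choose which 22 of 40 crossings get A-smoothings.
C(40, 22) = 40! / (22! * 18!)
= 113380261800

113380261800


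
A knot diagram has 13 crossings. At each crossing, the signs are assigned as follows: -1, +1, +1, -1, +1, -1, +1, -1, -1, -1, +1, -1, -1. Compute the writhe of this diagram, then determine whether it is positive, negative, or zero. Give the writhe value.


Step 1: Count positive crossings (+1).
Positive crossings: 5
Step 2: Count negative crossings (-1).
Negative crossings: 8
Step 3: Writhe = (positive) - (negative)
w = 5 - 8 = -3
Step 4: |w| = 3, and w is negative

-3


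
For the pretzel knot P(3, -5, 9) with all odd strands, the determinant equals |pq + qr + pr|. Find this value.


Step 1: Compute pq + qr + pr.
pq = 3*(-5) = -15
qr = (-5)*9 = -45
pr = 3*9 = 27
pq + qr + pr = -15 + (-45) + 27 = -33
Step 2: Take absolute value.
det(P(3,-5,9)) = |-33| = 33

33


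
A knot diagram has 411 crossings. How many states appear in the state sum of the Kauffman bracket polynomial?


Each crossing contributes 2 choices (A-smoothing or B-smoothing).
Total states = 2^411 = 5288447750321988791615322464262168318627237463714249754277190362195246329890490766601513683517722278780729696200186866434048

5288447750321988791615322464262168318627237463714249754277190362195246329890490766601513683517722278780729696200186866434048


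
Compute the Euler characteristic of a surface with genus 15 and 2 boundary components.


chi = 2 - 2g - b
= 2 - 2*15 - 2
= 2 - 30 - 2 = -30

-30


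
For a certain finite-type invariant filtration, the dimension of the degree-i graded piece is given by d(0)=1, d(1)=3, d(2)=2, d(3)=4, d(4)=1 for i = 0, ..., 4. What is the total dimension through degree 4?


Total dimension = d(0) + d(1) + ... + d(4)
= 1 + 3 + 2 + 4 + 1
= 11

11


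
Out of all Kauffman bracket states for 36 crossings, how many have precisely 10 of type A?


We choose which 10 of 36 crossings get A-smoothings.
C(36, 10) = 36! / (10! * 26!)
= 254186856

254186856


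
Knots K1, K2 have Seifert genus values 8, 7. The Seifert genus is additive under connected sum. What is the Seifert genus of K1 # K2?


The Seifert genus is additive under connected sum.
Seifert genus(K1 # K2) = (8) + (7)
= 15

15


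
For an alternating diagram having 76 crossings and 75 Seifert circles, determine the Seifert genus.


For alternating knots, g = (c - s + 1)/2.
= (76 - 75 + 1)/2
= 2/2 = 1

1


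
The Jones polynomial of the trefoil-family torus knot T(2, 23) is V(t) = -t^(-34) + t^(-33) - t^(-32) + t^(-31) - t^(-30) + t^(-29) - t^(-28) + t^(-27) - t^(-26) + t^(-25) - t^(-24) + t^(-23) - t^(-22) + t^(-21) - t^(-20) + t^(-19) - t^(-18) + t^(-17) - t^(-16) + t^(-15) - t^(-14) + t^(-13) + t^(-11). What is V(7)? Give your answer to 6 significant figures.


Substituting t = 7 into V(t) = -t^(-34) + t^(-33) - t^(-32) + t^(-31) - t^(-30) + t^(-29) - t^(-28) + t^(-27) - t^(-26) + t^(-25) - t^(-24) + t^(-23) - t^(-22) + t^(-21) - t^(-20) + t^(-19) - t^(-18) + t^(-17) - t^(-16) + t^(-15) - t^(-14) + t^(-13) + t^(-11):
  (-)t^(-34) = -1.84785e-29
  (+)t^(-33) = 1.29349e-28
  (-)t^(-32) = -9.05446e-28
  (+)t^(-31) = 6.33812e-27
  (-)t^(-30) = -4.43669e-26
  (+)t^(-29) = 3.10568e-25
  (-)t^(-28) = -2.17398e-24
  (+)t^(-27) = 1.52178e-23
  (-)t^(-26) = -1.06525e-22
  (+)t^(-25) = 7.45674e-22
  (-)t^(-24) = -5.21972e-21
  (+)t^(-23) = 3.6538e-20
  (-)t^(-22) = -2.55766e-19
  (+)t^(-21) = 1.79036e-18
  (-)t^(-20) = -1.25325e-17
  (+)t^(-19) = 8.77278e-17
  (-)t^(-18) = -6.14095e-16
  (+)t^(-17) = 4.29866e-15
  (-)t^(-16) = -3.00906e-14
  (+)t^(-15) = 2.10634e-13
  (-)t^(-14) = -1.47444e-12
  (+)t^(-13) = 1.03211e-11
  (+)t^(-11) = 5.05733e-10
Sum = (-1.84785e-29) + (1.29349e-28) + (-9.05446e-28) + (6.33812e-27) + (-4.43669e-26) + (3.10568e-25) + (-2.17398e-24) + (1.52178e-23) + (-1.06525e-22) + (7.45674e-22) + (-5.21972e-21) + (3.6538e-20) + (-2.55766e-19) + (1.79036e-18) + (-1.25325e-17) + (8.77278e-17) + (-6.14095e-16) + (4.29866e-15) + (-3.00906e-14) + (2.10634e-13) + (-1.47444e-12) + (1.03211e-11) + (5.05733e-10)
= 5.147642626e-10
Rounded to 6 significant figures: 5.14764e-10

5.14764e-10


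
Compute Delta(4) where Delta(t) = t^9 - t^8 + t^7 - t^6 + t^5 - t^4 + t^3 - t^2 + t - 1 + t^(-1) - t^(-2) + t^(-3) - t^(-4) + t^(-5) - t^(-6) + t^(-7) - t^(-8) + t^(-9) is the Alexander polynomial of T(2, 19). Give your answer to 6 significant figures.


Substituting t = 4 into Delta(t) = t^9 - t^8 + t^7 - t^6 + t^5 - t^4 + t^3 - t^2 + t - 1 + t^(-1) - t^(-2) + t^(-3) - t^(-4) + t^(-5) - t^(-6) + t^(-7) - t^(-8) + t^(-9):
Term values: (262144) + (-65536) + (16384) + (-4096) + (1024) + (-256) + (64) + (-16) + (4) + (-1) + (0.25) + (-0.0625) + (0.015625) + (-0.00390625) + (0.000976562) + (-0.000244141) + (6.10352e-05) + (-1.52588e-05) + (3.8147e-06)
Sum = 209715.2
Rounded to 6 significant figures: 209715

209715


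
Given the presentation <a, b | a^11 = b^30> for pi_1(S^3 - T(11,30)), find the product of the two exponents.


The relation is a^11 = b^30.
Product of exponents = 11 * 30
= 330

330


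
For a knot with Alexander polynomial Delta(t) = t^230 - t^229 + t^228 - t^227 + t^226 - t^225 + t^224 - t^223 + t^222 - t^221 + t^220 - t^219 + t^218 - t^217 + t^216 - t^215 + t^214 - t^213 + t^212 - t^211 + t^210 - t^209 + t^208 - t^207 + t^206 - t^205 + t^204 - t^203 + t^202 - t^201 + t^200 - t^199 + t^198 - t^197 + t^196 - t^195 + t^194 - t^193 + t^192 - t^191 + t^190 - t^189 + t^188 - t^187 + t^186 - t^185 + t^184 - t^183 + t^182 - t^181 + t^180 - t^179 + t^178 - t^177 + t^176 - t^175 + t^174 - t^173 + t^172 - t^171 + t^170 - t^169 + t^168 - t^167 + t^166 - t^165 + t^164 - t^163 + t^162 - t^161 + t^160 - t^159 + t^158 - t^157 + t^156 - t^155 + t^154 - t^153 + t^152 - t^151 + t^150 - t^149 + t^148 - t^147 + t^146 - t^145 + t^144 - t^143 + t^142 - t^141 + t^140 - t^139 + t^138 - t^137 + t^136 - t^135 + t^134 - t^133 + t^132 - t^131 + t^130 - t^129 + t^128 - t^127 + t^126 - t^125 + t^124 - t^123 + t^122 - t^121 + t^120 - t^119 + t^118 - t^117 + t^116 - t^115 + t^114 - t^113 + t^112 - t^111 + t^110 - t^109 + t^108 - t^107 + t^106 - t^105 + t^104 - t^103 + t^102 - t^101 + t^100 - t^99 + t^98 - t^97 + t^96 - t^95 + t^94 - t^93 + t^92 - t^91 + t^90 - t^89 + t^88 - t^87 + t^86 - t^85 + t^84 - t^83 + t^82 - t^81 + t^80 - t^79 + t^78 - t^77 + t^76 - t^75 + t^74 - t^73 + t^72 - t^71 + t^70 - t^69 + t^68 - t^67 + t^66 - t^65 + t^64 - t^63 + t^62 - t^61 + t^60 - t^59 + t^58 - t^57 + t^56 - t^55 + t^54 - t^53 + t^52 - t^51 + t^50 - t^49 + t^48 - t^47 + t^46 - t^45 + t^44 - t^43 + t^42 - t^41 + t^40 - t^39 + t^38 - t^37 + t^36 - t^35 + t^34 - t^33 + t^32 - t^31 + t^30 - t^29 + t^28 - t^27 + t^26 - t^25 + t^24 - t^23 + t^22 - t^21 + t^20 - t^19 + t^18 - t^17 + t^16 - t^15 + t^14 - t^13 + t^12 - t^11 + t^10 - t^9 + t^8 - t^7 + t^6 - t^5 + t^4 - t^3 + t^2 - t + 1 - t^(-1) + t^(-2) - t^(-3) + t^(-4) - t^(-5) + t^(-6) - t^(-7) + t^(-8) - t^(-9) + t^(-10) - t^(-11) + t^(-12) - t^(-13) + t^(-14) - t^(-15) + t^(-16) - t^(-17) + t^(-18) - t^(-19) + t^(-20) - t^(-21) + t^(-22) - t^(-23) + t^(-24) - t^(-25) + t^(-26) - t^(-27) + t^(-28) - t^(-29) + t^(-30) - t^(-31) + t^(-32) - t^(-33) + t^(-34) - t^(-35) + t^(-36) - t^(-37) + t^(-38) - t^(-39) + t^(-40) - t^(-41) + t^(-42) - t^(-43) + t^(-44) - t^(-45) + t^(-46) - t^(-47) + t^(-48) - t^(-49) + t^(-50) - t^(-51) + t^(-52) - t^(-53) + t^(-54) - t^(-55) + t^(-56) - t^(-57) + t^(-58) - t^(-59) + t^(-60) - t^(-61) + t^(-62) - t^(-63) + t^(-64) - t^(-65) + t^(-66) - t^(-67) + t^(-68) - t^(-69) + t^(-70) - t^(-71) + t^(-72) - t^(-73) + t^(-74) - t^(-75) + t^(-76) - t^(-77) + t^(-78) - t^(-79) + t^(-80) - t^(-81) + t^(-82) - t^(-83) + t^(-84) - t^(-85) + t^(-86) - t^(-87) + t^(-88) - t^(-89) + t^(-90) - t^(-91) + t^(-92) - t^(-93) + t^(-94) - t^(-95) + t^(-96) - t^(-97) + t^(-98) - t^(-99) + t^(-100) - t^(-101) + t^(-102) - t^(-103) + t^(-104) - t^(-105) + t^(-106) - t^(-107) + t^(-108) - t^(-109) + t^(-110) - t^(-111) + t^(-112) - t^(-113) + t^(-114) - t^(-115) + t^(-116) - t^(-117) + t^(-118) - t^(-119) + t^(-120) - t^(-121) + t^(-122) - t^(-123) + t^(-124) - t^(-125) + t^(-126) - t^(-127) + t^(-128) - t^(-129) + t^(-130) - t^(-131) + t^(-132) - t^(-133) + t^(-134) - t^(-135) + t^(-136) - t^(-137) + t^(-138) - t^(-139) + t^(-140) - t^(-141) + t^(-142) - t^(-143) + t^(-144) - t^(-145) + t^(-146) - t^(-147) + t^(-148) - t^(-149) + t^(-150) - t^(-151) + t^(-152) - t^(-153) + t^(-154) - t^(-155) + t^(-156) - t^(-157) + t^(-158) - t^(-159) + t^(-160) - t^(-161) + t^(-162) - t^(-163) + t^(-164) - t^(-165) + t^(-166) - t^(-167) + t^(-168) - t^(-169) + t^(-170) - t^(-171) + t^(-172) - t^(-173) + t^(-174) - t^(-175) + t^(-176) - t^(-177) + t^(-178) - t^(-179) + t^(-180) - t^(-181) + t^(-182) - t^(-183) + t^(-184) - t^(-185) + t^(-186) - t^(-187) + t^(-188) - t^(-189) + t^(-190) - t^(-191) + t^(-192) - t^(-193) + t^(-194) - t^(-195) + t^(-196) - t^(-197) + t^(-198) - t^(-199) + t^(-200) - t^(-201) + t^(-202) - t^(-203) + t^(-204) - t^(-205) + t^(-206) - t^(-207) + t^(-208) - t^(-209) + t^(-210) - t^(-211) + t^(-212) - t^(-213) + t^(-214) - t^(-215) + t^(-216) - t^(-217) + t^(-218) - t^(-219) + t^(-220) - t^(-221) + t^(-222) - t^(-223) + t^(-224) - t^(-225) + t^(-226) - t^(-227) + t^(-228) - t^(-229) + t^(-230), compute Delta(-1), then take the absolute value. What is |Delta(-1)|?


Step 1: The polynomial has 461 terms with alternating signs, exponents from 230 down to -230.
Step 2: Substitute t = -1. The i-th term has coefficient (-1)^i and exponent (m-i),
  so its value is (-1)^i * (-1)^(m-i) = (-1)^m = 1 for every i.
Step 3: All 461 terms equal 1, so Delta(-1) = 461 * (1) = 461
Step 4: |Delta(-1)| = 461

461


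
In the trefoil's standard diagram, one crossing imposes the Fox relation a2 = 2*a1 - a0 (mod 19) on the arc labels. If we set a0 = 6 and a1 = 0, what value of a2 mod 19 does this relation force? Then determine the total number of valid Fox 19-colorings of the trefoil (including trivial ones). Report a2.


Step 1: Apply the given crossing relation 2*a1 - a0 - a2 = 0 (mod 19).
  a2 = 2*a1 - a0 mod 19
  a2 = 2*0 - 6 mod 19
  a2 = 0 - 6 mod 19
  a2 = -6 mod 19 = 13
Step 2: The trefoil has determinant 3.
  Number of Fox p-colorings (p prime) is p^2 if p = 3, else p.
  Since 19 does not divide 3, only trivial (constant) colorings exist.
  (So the trial a0 = 6, a1 = 0 with a0 != a1 does NOT extend to a valid coloring of the whole trefoil: the other two crossing relations require 3*(a1 - a0) = 0 (mod 19), which fails.)
  Total colorings = 19
Step 3: a2 = 13, total Fox 19-colorings = 19

13


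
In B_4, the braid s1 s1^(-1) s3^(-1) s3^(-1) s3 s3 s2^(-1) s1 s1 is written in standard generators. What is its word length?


The word length counts the number of generators (including inverses).
Listing each generator: s1, s1^(-1), s3^(-1), s3^(-1), s3, s3, s2^(-1), s1, s1
There are 9 generators in this braid word.

9


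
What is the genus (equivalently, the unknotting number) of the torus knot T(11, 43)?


For a torus knot T(p,q), both the unknotting number and genus equal (p-1)(q-1)/2.
= (11-1)(43-1)/2
= 10*42/2
= 420/2 = 210

210


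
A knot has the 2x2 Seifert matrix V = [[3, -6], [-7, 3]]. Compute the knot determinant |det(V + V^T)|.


Step 1: Form V + V^T where V = [[3, -6], [-7, 3]]
  V^T = [[3, -7], [-6, 3]]
  V + V^T = [[6, -13], [-13, 6]]
Step 2: det(V + V^T) = 6*6 - (-13)*(-13)
  = 36 - 169 = -133
Step 3: Knot determinant = |det(V + V^T)| = |-133| = 133

133


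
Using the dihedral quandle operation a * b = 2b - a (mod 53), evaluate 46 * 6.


46 * 6 = 2*6 - 46 mod 53
= 12 - 46 mod 53
= -34 mod 53 = 19

19


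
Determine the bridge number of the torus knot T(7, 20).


The bridge number of T(p,q) is min(p,q).
min(7, 20) = 7

7


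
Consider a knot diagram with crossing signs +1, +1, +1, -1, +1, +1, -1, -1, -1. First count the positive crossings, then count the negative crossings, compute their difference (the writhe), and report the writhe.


Step 1: Count positive crossings (+1).
Positive crossings: 5
Step 2: Count negative crossings (-1).
Negative crossings: 4
Step 3: Writhe = (positive) - (negative)
w = 5 - 4 = 1
Step 4: |w| = 1, and w is positive

1


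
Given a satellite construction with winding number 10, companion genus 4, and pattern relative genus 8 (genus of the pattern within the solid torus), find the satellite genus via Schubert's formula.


Schubert: g(satellite) = g_rel(pattern) + |winding| * g(companion),
where g_rel(pattern) is the genus of the pattern relative to the solid torus.
= 8 + 10 * 4
= 8 + 40 = 48

48


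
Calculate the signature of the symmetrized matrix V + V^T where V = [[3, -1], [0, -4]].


Step 1: V + V^T = [[6, -1], [-1, -8]]
Step 2: trace = -2, det = -49
Step 3: Discriminant = (-2)^2 - 4*(-49) = 200
Step 4: Eigenvalues: 6.07107, -8.07107
Step 5: Signature = (# positive eigenvalues) - (# negative eigenvalues) = 0

0


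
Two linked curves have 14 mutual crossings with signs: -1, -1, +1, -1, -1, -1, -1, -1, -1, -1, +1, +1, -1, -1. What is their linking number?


Step 1: Count positive crossings: 3
Step 2: Count negative crossings: 11
Step 3: Sum of signs = 3 - 11 = -8
Step 4: Linking number = sum/2 = -8/2 = -4

-4


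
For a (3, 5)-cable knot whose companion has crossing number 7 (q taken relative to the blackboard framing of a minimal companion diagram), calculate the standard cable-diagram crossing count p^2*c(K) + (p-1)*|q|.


Step 1: Each of the c(K) crossings of the companion diagram becomes p*p = p^2 crossings among the p parallel strands, and each of the |q| twists s_1 s_2 ... s_(p-1) adds (p-1) crossings.
  Crossings = p^2 * c(K) + (p-1)*|q|
Step 2: = 3^2 * 7 + (3-1)*5
Step 3: = 9*7 + 2*5
Step 4: = 63 + 10 = 73

73


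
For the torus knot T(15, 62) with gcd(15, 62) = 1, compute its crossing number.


For a torus knot T(p, q) with gcd(p,q)=1,
the crossing number is min(p*(q-1), q*(p-1)).
p*(q-1) = 15*61 = 915
q*(p-1) = 62*14 = 868
min(915, 868) = 868

868


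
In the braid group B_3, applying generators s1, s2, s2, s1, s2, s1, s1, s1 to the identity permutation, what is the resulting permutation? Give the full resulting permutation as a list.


Starting with identity [1, 2, 3].
Apply generators in sequence:
  After s1: [2, 1, 3]
  After s2: [2, 3, 1]
  After s2: [2, 1, 3]
  After s1: [1, 2, 3]
  After s2: [1, 3, 2]
  After s1: [3, 1, 2]
  After s1: [1, 3, 2]
  After s1: [3, 1, 2]
Final permutation: [3, 1, 2]

[3, 1, 2]


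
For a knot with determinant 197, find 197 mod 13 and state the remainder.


Step 1: A knot is p-colorable if and only if p divides its determinant.
Step 2: Compute 197 mod 13.
197 = 15 * 13 + 2
Step 3: 197 mod 13 = 2
Step 4: The knot is 13-colorable: no

2


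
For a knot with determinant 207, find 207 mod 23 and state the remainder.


Step 1: A knot is p-colorable if and only if p divides its determinant.
Step 2: Compute 207 mod 23.
207 = 9 * 23 + 0
Step 3: 207 mod 23 = 0
Step 4: The knot is 23-colorable: yes

0


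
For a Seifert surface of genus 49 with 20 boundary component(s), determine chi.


chi = 2 - 2g - b
= 2 - 2*49 - 20
= 2 - 98 - 20 = -116

-116


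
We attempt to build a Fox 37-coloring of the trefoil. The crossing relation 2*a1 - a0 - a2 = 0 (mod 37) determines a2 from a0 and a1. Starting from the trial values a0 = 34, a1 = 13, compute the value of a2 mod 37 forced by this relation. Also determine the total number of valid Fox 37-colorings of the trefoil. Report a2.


Step 1: Apply the given crossing relation 2*a1 - a0 - a2 = 0 (mod 37).
  a2 = 2*a1 - a0 mod 37
  a2 = 2*13 - 34 mod 37
  a2 = 26 - 34 mod 37
  a2 = -8 mod 37 = 29
Step 2: The trefoil has determinant 3.
  Number of Fox p-colorings (p prime) is p^2 if p = 3, else p.
  Since 37 does not divide 3, only trivial (constant) colorings exist.
  (So the trial a0 = 34, a1 = 13 with a0 != a1 does NOT extend to a valid coloring of the whole trefoil: the other two crossing relations require 3*(a1 - a0) = 0 (mod 37), which fails.)
  Total colorings = 37
Step 3: a2 = 29, total Fox 37-colorings = 37

29


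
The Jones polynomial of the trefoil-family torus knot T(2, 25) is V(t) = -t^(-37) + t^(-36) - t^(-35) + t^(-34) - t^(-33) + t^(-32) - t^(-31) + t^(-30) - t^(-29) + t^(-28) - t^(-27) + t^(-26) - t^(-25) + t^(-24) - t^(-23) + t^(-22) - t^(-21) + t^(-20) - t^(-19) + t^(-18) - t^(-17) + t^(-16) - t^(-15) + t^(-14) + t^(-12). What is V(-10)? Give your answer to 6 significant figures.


Substituting t = -10 into V(t) = -t^(-37) + t^(-36) - t^(-35) + t^(-34) - t^(-33) + t^(-32) - t^(-31) + t^(-30) - t^(-29) + t^(-28) - t^(-27) + t^(-26) - t^(-25) + t^(-24) - t^(-23) + t^(-22) - t^(-21) + t^(-20) - t^(-19) + t^(-18) - t^(-17) + t^(-16) - t^(-15) + t^(-14) + t^(-12):
  (-)t^(-37) = 1e-37
  (+)t^(-36) = 1e-36
  (-)t^(-35) = 1e-35
  (+)t^(-34) = 1e-34
  (-)t^(-33) = 1e-33
  (+)t^(-32) = 1e-32
  (-)t^(-31) = 1e-31
  (+)t^(-30) = 1e-30
  (-)t^(-29) = 1e-29
  (+)t^(-28) = 1e-28
  (-)t^(-27) = 1e-27
  (+)t^(-26) = 1e-26
  (-)t^(-25) = 1e-25
  (+)t^(-24) = 1e-24
  (-)t^(-23) = 1e-23
  (+)t^(-22) = 1e-22
  (-)t^(-21) = 1e-21
  (+)t^(-20) = 1e-20
  (-)t^(-19) = 1e-19
  (+)t^(-18) = 1e-18
  (-)t^(-17) = 1e-17
  (+)t^(-16) = 1e-16
  (-)t^(-15) = 1e-15
  (+)t^(-14) = 1e-14
  (+)t^(-12) = 1e-12
Sum = (1e-37) + (1e-36) + (1e-35) + (1e-34) + (1e-33) + (1e-32) + (1e-31) + (1e-30) + (1e-29) + (1e-28) + (1e-27) + (1e-26) + (1e-25) + (1e-24) + (1e-23) + (1e-22) + (1e-21) + (1e-20) + (1e-19) + (1e-18) + (1e-17) + (1e-16) + (1e-15) + (1e-14) + (1e-12)
= 1.011111111e-12
Rounded to 6 significant figures: 1.01111e-12

1.01111e-12


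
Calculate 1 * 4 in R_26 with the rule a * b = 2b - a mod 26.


1 * 4 = 2*4 - 1 mod 26
= 8 - 1 mod 26
= 7 mod 26 = 7

7


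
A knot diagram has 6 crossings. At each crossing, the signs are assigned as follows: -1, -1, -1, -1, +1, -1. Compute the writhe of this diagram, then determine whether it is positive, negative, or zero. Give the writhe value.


Step 1: Count positive crossings (+1).
Positive crossings: 1
Step 2: Count negative crossings (-1).
Negative crossings: 5
Step 3: Writhe = (positive) - (negative)
w = 1 - 5 = -4
Step 4: |w| = 4, and w is negative

-4


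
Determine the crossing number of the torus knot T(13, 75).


For a torus knot T(p, q) with gcd(p,q)=1,
the crossing number is min(p*(q-1), q*(p-1)).
p*(q-1) = 13*74 = 962
q*(p-1) = 75*12 = 900
min(962, 900) = 900

900


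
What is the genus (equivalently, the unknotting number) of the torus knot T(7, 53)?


For a torus knot T(p,q), both the unknotting number and genus equal (p-1)(q-1)/2.
= (7-1)(53-1)/2
= 6*52/2
= 312/2 = 156

156


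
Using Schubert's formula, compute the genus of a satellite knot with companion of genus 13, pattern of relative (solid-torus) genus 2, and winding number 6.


Schubert: g(satellite) = g_rel(pattern) + |winding| * g(companion),
where g_rel(pattern) is the genus of the pattern relative to the solid torus.
= 2 + 6 * 13
= 2 + 78 = 80

80


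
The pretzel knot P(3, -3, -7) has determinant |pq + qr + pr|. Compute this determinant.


Step 1: Compute pq + qr + pr.
pq = 3*(-3) = -9
qr = (-3)*(-7) = 21
pr = 3*(-7) = -21
pq + qr + pr = -9 + 21 + (-21) = -9
Step 2: Take absolute value.
det(P(3,-3,-7)) = |-9| = 9

9


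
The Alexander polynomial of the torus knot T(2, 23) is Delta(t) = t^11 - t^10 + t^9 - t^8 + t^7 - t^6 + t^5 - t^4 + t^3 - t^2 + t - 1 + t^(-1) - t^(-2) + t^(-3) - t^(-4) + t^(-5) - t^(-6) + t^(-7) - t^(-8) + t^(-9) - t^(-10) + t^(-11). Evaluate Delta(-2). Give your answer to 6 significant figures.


Substituting t = -2 into Delta(t) = t^11 - t^10 + t^9 - t^8 + t^7 - t^6 + t^5 - t^4 + t^3 - t^2 + t - 1 + t^(-1) - t^(-2) + t^(-3) - t^(-4) + t^(-5) - t^(-6) + t^(-7) - t^(-8) + t^(-9) - t^(-10) + t^(-11):
Term values: (-2048) + (-1024) + (-512) + (-256) + (-128) + (-64) + (-32) + (-16) + (-8) + (-4) + (-2) + (-1) + (-0.5) + (-0.25) + (-0.125) + (-0.0625) + (-0.03125) + (-0.015625) + (-0.0078125) + (-0.00390625) + (-0.00195312) + (-0.000976562) + (-0.000488281)
Sum = -4095.999512
Rounded to 6 significant figures: -4096

-4096


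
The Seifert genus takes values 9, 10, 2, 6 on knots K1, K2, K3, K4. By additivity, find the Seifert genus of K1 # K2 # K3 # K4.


The Seifert genus is additive under connected sum.
Seifert genus(K1 # K2 # K3 # K4) = (9) + (10) + (2) + (6)
= 27

27


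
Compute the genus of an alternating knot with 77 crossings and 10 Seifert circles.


For alternating knots, g = (c - s + 1)/2.
= (77 - 10 + 1)/2
= 68/2 = 34

34


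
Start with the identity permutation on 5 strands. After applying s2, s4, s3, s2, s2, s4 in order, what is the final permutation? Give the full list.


Starting with identity [1, 2, 3, 4, 5].
Apply generators in sequence:
  After s2: [1, 3, 2, 4, 5]
  After s4: [1, 3, 2, 5, 4]
  After s3: [1, 3, 5, 2, 4]
  After s2: [1, 5, 3, 2, 4]
  After s2: [1, 3, 5, 2, 4]
  After s4: [1, 3, 5, 4, 2]
Final permutation: [1, 3, 5, 4, 2]

[1, 3, 5, 4, 2]


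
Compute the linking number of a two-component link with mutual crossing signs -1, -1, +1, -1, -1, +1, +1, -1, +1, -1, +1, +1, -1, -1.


Step 1: Count positive crossings: 6
Step 2: Count negative crossings: 8
Step 3: Sum of signs = 6 - 8 = -2
Step 4: Linking number = sum/2 = -2/2 = -1

-1


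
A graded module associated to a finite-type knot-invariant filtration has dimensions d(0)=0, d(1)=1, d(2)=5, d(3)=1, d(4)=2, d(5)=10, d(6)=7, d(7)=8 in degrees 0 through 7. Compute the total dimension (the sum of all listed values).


Total dimension = d(0) + d(1) + ... + d(7)
= 0 + 1 + 5 + 1 + 2 + 10 + 7 + 8
= 34

34


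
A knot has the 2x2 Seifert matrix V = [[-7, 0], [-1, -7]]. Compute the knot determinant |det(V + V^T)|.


Step 1: Form V + V^T where V = [[-7, 0], [-1, -7]]
  V^T = [[-7, -1], [0, -7]]
  V + V^T = [[-14, -1], [-1, -14]]
Step 2: det(V + V^T) = (-14)*(-14) - (-1)*(-1)
  = 196 - 1 = 195
Step 3: Knot determinant = |det(V + V^T)| = |195| = 195

195


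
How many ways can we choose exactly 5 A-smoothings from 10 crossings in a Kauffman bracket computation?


We choose which 5 of 10 crossings get A-smoothings.
C(10, 5) = 10! / (5! * 5!)
= 252

252


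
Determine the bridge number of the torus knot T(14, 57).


The bridge number of T(p,q) is min(p,q).
min(14, 57) = 14

14


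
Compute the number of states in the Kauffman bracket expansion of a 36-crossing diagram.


Each crossing contributes 2 choices (A-smoothing or B-smoothing).
Total states = 2^36 = 68719476736

68719476736


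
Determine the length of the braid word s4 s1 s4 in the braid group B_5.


The word length counts the number of generators (including inverses).
Listing each generator: s4, s1, s4
There are 3 generators in this braid word.

3


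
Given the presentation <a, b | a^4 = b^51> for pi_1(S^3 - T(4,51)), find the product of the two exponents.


The relation is a^4 = b^51.
Product of exponents = 4 * 51
= 204

204


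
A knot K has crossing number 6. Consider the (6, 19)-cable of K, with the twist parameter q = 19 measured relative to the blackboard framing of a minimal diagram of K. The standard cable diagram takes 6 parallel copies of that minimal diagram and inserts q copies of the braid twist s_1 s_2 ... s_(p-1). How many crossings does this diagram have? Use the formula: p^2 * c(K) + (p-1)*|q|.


Step 1: Each of the c(K) crossings of the companion diagram becomes p*p = p^2 crossings among the p parallel strands, and each of the |q| twists s_1 s_2 ... s_(p-1) adds (p-1) crossings.
  Crossings = p^2 * c(K) + (p-1)*|q|
Step 2: = 6^2 * 6 + (6-1)*19
Step 3: = 36*6 + 5*19
Step 4: = 216 + 95 = 311

311


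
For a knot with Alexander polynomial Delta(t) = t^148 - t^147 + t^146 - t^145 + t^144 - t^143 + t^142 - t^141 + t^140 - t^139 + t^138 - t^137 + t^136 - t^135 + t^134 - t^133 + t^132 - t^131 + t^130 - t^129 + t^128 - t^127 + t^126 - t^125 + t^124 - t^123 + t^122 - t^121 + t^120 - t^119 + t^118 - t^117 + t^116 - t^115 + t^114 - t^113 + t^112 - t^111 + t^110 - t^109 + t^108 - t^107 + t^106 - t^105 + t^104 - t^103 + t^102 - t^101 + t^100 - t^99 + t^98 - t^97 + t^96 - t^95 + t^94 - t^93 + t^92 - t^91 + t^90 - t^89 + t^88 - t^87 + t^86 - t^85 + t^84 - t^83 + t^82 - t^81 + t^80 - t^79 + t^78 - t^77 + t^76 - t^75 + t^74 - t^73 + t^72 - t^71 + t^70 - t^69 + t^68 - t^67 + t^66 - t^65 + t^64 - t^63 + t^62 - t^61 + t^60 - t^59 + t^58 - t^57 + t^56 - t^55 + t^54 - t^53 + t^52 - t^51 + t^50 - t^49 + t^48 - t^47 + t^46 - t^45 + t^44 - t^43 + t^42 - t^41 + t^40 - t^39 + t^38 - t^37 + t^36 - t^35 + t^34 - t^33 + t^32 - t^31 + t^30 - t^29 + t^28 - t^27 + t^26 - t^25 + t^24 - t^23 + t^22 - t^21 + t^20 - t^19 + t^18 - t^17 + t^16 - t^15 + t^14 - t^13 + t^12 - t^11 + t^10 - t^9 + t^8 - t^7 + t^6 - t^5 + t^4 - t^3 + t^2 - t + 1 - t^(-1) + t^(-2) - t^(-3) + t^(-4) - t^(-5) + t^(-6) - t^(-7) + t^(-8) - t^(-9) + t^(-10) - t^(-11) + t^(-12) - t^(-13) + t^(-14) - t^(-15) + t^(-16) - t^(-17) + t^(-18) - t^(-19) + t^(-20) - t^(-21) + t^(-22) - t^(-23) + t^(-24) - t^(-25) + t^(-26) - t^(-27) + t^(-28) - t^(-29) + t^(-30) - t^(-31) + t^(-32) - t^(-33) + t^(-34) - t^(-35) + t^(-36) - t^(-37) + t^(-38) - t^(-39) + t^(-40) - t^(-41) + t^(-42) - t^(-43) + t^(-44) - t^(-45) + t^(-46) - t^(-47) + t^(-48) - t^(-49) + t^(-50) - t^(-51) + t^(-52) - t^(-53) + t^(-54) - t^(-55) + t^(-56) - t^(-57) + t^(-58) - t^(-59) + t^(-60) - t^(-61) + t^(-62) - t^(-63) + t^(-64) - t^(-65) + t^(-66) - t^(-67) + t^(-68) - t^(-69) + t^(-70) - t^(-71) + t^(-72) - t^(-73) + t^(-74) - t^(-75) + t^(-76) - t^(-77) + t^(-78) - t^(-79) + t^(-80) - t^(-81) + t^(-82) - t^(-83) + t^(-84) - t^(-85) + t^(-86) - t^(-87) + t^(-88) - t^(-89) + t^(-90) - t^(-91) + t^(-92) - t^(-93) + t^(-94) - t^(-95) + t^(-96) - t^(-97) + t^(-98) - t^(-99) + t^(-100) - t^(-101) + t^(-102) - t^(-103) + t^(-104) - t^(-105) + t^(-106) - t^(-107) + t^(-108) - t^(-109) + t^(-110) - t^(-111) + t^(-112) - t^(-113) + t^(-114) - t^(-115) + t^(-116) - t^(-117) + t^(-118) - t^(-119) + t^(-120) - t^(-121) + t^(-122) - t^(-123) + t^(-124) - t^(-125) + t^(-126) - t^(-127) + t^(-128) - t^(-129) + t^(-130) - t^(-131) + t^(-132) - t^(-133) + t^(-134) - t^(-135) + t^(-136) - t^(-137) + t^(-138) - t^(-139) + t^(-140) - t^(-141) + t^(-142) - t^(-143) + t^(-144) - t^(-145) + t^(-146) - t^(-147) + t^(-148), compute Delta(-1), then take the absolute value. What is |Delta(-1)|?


Step 1: The polynomial has 297 terms with alternating signs, exponents from 148 down to -148.
Step 2: Substitute t = -1. The i-th term has coefficient (-1)^i and exponent (m-i),
  so its value is (-1)^i * (-1)^(m-i) = (-1)^m = 1 for every i.
Step 3: All 297 terms equal 1, so Delta(-1) = 297 * (1) = 297
Step 4: |Delta(-1)| = 297

297


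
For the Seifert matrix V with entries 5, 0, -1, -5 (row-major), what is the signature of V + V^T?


Step 1: V + V^T = [[10, -1], [-1, -10]]
Step 2: trace = 0, det = -101
Step 3: Discriminant = 0^2 - 4*(-101) = 404
Step 4: Eigenvalues: 10.0499, -10.0499
Step 5: Signature = (# positive eigenvalues) - (# negative eigenvalues) = 0

0


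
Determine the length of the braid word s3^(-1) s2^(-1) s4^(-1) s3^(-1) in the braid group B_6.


The word length counts the number of generators (including inverses).
Listing each generator: s3^(-1), s2^(-1), s4^(-1), s3^(-1)
There are 4 generators in this braid word.

4


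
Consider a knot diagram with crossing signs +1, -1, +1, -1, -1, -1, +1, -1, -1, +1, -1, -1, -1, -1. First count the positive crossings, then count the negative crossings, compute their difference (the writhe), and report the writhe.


Step 1: Count positive crossings (+1).
Positive crossings: 4
Step 2: Count negative crossings (-1).
Negative crossings: 10
Step 3: Writhe = (positive) - (negative)
w = 4 - 10 = -6
Step 4: |w| = 6, and w is negative

-6


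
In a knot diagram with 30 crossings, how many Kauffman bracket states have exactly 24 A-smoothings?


We choose which 24 of 30 crossings get A-smoothings.
C(30, 24) = 30! / (24! * 6!)
= 593775

593775


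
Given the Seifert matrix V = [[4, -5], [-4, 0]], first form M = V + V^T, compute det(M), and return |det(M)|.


Step 1: Form V + V^T where V = [[4, -5], [-4, 0]]
  V^T = [[4, -4], [-5, 0]]
  V + V^T = [[8, -9], [-9, 0]]
Step 2: det(V + V^T) = 8*0 - (-9)*(-9)
  = 0 - 81 = -81
Step 3: Knot determinant = |det(V + V^T)| = |-81| = 81

81


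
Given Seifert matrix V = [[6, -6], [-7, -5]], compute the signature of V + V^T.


Step 1: V + V^T = [[12, -13], [-13, -10]]
Step 2: trace = 2, det = -289
Step 3: Discriminant = 2^2 - 4*(-289) = 1160
Step 4: Eigenvalues: 18.0294, -16.0294
Step 5: Signature = (# positive eigenvalues) - (# negative eigenvalues) = 0

0


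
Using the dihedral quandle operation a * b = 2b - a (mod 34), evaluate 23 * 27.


23 * 27 = 2*27 - 23 mod 34
= 54 - 23 mod 34
= 31 mod 34 = 31

31


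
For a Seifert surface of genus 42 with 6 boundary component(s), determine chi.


chi = 2 - 2g - b
= 2 - 2*42 - 6
= 2 - 84 - 6 = -88

-88


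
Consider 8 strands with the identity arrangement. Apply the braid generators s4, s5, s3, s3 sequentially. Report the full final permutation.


Starting with identity [1, 2, 3, 4, 5, 6, 7, 8].
Apply generators in sequence:
  After s4: [1, 2, 3, 5, 4, 6, 7, 8]
  After s5: [1, 2, 3, 5, 6, 4, 7, 8]
  After s3: [1, 2, 5, 3, 6, 4, 7, 8]
  After s3: [1, 2, 3, 5, 6, 4, 7, 8]
Final permutation: [1, 2, 3, 5, 6, 4, 7, 8]

[1, 2, 3, 5, 6, 4, 7, 8]


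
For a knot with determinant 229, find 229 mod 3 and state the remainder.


Step 1: A knot is p-colorable if and only if p divides its determinant.
Step 2: Compute 229 mod 3.
229 = 76 * 3 + 1
Step 3: 229 mod 3 = 1
Step 4: The knot is 3-colorable: no

1


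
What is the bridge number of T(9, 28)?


The bridge number of T(p,q) is min(p,q).
min(9, 28) = 9

9


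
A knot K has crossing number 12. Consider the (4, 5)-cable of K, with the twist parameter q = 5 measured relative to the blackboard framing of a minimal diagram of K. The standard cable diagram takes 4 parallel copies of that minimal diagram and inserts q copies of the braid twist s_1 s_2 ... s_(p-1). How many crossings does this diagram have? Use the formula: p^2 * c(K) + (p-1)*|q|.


Step 1: Each of the c(K) crossings of the companion diagram becomes p*p = p^2 crossings among the p parallel strands, and each of the |q| twists s_1 s_2 ... s_(p-1) adds (p-1) crossings.
  Crossings = p^2 * c(K) + (p-1)*|q|
Step 2: = 4^2 * 12 + (4-1)*5
Step 3: = 16*12 + 3*5
Step 4: = 192 + 15 = 207

207


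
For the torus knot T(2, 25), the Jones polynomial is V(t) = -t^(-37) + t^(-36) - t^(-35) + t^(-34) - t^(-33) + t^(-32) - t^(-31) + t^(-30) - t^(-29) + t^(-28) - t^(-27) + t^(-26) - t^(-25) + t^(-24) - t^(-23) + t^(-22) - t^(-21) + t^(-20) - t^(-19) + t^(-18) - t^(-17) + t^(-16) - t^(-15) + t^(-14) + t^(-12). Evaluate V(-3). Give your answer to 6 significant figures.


Substituting t = -3 into V(t) = -t^(-37) + t^(-36) - t^(-35) + t^(-34) - t^(-33) + t^(-32) - t^(-31) + t^(-30) - t^(-29) + t^(-28) - t^(-27) + t^(-26) - t^(-25) + t^(-24) - t^(-23) + t^(-22) - t^(-21) + t^(-20) - t^(-19) + t^(-18) - t^(-17) + t^(-16) - t^(-15) + t^(-14) + t^(-12):
  (-)t^(-37) = 2.22082e-18
  (+)t^(-36) = 6.66246e-18
  (-)t^(-35) = 1.99874e-17
  (+)t^(-34) = 5.99622e-17
  (-)t^(-33) = 1.79887e-16
  (+)t^(-32) = 5.3966e-16
  (-)t^(-31) = 1.61898e-15
  (+)t^(-30) = 4.85694e-15
  (-)t^(-29) = 1.45708e-14
  (+)t^(-28) = 4.37124e-14
  (-)t^(-27) = 1.31137e-13
  (+)t^(-26) = 3.93412e-13
  (-)t^(-25) = 1.18024e-12
  (+)t^(-24) = 3.54071e-12
  (-)t^(-23) = 1.06221e-11
  (+)t^(-22) = 3.18664e-11
  (-)t^(-21) = 9.55991e-11
  (+)t^(-20) = 2.86797e-10
  (-)t^(-19) = 8.60392e-10
  (+)t^(-18) = 2.58117e-09
  (-)t^(-17) = 7.74352e-09
  (+)t^(-16) = 2.32306e-08
  (-)t^(-15) = 6.96917e-08
  (+)t^(-14) = 2.09075e-07
  (+)t^(-12) = 1.88168e-06
Sum = (2.22082e-18) + (6.66246e-18) + (1.99874e-17) + (5.99622e-17) + (1.79887e-16) + (5.3966e-16) + (1.61898e-15) + (4.85694e-15) + (1.45708e-14) + (4.37124e-14) + (1.31137e-13) + (3.93412e-13) + (1.18024e-12) + (3.54071e-12) + (1.06221e-11) + (3.18664e-11) + (9.55991e-11) + (2.86797e-10) + (8.60392e-10) + (2.58117e-09) + (7.74352e-09) + (2.32306e-08) + (6.96917e-08) + (2.09075e-07) + (1.88168e-06)
= 2.19528916e-06
Rounded to 6 significant figures: 2.19529e-06

2.19529e-06


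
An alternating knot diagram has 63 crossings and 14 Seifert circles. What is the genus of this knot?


For alternating knots, g = (c - s + 1)/2.
= (63 - 14 + 1)/2
= 50/2 = 25

25


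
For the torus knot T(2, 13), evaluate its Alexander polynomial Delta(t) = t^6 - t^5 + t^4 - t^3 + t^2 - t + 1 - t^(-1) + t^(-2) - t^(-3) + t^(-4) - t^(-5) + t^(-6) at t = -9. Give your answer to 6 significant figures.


Substituting t = -9 into Delta(t) = t^6 - t^5 + t^4 - t^3 + t^2 - t + 1 - t^(-1) + t^(-2) - t^(-3) + t^(-4) - t^(-5) + t^(-6):
Term values: (531441) + (59049) + (6561) + (729) + (81) + (9) + (1) + (0.111111) + (0.0123457) + (0.00137174) + (0.000152416) + (1.69351e-05) + (1.88168e-06)
Sum = 597871.125
Rounded to 6 significant figures: 597871

597871


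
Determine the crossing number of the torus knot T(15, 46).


For a torus knot T(p, q) with gcd(p,q)=1,
the crossing number is min(p*(q-1), q*(p-1)).
p*(q-1) = 15*45 = 675
q*(p-1) = 46*14 = 644
min(675, 644) = 644

644


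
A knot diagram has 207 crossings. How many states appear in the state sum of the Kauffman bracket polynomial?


Each crossing contributes 2 choices (A-smoothing or B-smoothing).
Total states = 2^207 = 205688069665150755269371147819668813122841983204197482918576128

205688069665150755269371147819668813122841983204197482918576128


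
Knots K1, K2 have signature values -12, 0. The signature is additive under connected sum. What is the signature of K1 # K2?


The signature is additive under connected sum.
signature(K1 # K2) = (-12) + (0)
= -12

-12


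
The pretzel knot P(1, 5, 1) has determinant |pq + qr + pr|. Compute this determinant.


Step 1: Compute pq + qr + pr.
pq = 1*5 = 5
qr = 5*1 = 5
pr = 1*1 = 1
pq + qr + pr = 5 + 5 + 1 = 11
Step 2: Take absolute value.
det(P(1,5,1)) = |11| = 11

11


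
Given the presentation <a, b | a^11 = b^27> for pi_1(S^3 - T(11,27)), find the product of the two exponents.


The relation is a^11 = b^27.
Product of exponents = 11 * 27
= 297

297


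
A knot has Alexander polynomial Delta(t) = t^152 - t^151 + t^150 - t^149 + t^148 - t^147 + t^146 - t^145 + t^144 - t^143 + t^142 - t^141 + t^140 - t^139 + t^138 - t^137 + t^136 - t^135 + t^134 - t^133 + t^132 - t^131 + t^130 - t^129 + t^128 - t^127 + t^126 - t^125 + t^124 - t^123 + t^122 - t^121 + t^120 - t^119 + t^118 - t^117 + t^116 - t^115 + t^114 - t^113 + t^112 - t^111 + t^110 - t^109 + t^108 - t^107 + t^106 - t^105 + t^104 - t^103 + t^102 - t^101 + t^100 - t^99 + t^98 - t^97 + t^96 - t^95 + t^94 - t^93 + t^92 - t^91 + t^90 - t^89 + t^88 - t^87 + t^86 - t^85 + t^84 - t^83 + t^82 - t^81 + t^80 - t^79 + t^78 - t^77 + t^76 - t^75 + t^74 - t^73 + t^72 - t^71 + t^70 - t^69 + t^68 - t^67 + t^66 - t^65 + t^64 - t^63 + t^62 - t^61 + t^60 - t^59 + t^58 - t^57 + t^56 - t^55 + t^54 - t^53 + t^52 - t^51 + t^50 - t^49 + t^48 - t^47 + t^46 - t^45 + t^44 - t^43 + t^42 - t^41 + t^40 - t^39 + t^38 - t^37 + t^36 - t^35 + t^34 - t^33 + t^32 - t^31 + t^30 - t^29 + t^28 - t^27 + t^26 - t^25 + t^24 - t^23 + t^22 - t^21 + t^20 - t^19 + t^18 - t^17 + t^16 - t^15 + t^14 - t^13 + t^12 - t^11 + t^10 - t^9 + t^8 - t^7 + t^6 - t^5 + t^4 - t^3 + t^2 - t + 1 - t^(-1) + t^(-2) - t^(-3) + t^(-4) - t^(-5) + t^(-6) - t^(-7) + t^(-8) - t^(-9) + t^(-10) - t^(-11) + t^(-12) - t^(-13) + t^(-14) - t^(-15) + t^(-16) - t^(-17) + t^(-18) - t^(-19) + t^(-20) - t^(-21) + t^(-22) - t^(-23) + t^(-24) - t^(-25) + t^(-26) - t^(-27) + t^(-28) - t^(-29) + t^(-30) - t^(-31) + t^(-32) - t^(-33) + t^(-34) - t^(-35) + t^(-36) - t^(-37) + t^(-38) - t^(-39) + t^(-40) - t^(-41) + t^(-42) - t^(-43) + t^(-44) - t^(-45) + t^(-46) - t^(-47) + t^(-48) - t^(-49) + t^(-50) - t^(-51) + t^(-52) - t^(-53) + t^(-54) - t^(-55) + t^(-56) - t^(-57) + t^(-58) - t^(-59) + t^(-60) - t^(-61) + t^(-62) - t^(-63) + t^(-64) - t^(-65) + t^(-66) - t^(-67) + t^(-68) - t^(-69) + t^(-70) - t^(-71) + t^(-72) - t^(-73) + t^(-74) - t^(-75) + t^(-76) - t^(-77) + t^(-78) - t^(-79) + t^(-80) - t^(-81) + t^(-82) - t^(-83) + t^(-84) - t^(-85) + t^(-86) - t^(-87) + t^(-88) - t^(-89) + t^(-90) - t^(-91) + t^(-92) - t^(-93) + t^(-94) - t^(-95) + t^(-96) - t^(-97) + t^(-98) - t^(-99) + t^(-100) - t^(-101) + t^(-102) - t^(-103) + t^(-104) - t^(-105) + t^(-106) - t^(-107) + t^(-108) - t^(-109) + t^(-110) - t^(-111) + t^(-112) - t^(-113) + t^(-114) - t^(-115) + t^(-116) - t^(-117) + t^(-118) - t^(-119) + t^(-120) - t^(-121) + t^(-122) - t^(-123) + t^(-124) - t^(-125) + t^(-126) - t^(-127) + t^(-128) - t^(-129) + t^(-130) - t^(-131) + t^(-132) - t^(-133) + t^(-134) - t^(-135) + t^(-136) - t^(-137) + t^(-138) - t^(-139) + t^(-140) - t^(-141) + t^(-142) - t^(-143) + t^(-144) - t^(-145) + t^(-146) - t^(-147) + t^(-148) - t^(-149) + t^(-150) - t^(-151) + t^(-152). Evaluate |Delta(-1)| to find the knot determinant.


Step 1: The polynomial has 305 terms with alternating signs, exponents from 152 down to -152.
Step 2: Substitute t = -1. The i-th term has coefficient (-1)^i and exponent (m-i),
  so its value is (-1)^i * (-1)^(m-i) = (-1)^m = 1 for every i.
Step 3: All 305 terms equal 1, so Delta(-1) = 305 * (1) = 305
Step 4: |Delta(-1)| = 305

305


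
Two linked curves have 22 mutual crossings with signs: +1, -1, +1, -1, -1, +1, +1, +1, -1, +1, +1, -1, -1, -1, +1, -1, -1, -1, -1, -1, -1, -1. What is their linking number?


Step 1: Count positive crossings: 8
Step 2: Count negative crossings: 14
Step 3: Sum of signs = 8 - 14 = -6
Step 4: Linking number = sum/2 = -6/2 = -3

-3


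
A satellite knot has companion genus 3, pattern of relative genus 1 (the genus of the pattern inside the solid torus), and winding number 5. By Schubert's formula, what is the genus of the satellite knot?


Schubert: g(satellite) = g_rel(pattern) + |winding| * g(companion),
where g_rel(pattern) is the genus of the pattern relative to the solid torus.
= 1 + 5 * 3
= 1 + 15 = 16

16


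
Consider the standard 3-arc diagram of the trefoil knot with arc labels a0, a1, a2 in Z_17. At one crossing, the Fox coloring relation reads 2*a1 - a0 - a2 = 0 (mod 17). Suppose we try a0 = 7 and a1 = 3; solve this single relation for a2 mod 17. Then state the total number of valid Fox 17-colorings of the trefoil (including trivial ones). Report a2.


Step 1: Apply the given crossing relation 2*a1 - a0 - a2 = 0 (mod 17).
  a2 = 2*a1 - a0 mod 17
  a2 = 2*3 - 7 mod 17
  a2 = 6 - 7 mod 17
  a2 = -1 mod 17 = 16
Step 2: The trefoil has determinant 3.
  Number of Fox p-colorings (p prime) is p^2 if p = 3, else p.
  Since 17 does not divide 3, only trivial (constant) colorings exist.
  (So the trial a0 = 7, a1 = 3 with a0 != a1 does NOT extend to a valid coloring of the whole trefoil: the other two crossing relations require 3*(a1 - a0) = 0 (mod 17), which fails.)
  Total colorings = 17
Step 3: a2 = 16, total Fox 17-colorings = 17

16
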